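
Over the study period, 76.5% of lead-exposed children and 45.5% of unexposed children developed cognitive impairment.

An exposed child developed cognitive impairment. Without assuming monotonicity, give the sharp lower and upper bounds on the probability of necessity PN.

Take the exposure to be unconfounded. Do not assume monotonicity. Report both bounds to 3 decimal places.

p₁ = 0.765, p₀ = 0.455.
Under exogeneity alone the bounds on PN are max{0,(p₁−p₀)/p₁} ≤ PN ≤ min{1,(1−p₀)/p₁}.
  lower = (p₁ − p₀)/p₁ = 0.31 / 0.765 ≈ 0.4052
  upper = min{1, (1 − p₀)/p₁} = 0.545 / 0.765 ≈ 0.7124

0.405 ≤ PN ≤ 0.712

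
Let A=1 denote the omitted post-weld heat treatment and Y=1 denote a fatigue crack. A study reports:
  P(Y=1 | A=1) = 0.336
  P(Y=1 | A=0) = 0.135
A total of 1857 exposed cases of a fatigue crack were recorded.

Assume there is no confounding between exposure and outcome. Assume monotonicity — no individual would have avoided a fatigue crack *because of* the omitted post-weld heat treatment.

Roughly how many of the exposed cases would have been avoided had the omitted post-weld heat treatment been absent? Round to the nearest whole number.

Let p₁ = 0.336, p₀ = 0.135.
PN = (p₁ − p₀)/p₁ = (0.336 − 0.135) / 0.336 ≈ 0.59821.
Attributable cases ≈ PN × (exposed cases) = 0.59821 × 1857 ≈ 1110.88.

about 1111 cases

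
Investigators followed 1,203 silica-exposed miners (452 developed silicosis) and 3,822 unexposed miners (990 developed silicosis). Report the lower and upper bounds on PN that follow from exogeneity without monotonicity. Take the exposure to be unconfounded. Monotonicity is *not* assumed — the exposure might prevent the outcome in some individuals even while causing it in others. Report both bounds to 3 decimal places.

p₁ = P(outcome | exposed) = 452/1203 = 0.37573
p₀ = P(outcome | unexposed) = 990/3822 = 0.25903
Under exogeneity alone the bounds on PN are max{0,(p₁−p₀)/p₁} ≤ PN ≤ min{1,(1−p₀)/p₁}.
  lower = (p₁ − p₀)/p₁ = 0.1167 / 0.37573 ≈ 0.3106
  upper = min{1, (1 − p₀)/p₁} = 0.74097 / 0.37573 ≈ 1.9721 → capped at 1

0.311 ≤ PN ≤ 1.000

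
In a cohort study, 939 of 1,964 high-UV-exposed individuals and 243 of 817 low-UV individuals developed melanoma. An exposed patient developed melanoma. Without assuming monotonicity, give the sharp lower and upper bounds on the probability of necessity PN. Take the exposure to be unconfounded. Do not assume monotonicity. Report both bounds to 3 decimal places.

0.378 ≤ PN ≤ 1.000

p₁ = P(outcome | exposed) = 939/1964 = 0.47811
p₀ = P(outcome | unexposed) = 243/817 = 0.29743
Under exogeneity alone the bounds on PN are max{0,(p₁−p₀)/p₁} ≤ PN ≤ min{1,(1−p₀)/p₁}.
  lower = (p₁ − p₀)/p₁ = 0.18068 / 0.47811 ≈ 0.3779
  upper = min{1, (1 − p₀)/p₁} = 0.70257 / 0.47811 ≈ 1.4695 → capped at 1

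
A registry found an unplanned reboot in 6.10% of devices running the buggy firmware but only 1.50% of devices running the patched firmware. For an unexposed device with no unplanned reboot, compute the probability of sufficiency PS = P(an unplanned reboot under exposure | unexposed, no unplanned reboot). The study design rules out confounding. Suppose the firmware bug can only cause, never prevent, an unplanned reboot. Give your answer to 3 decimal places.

p₁ = 0.061, p₀ = 0.015.
Under exogeneity and monotonicity, PS = (p₁ − p₀) / (1 − p₀).
PS = (0.061 − 0.015) / (1 − 0.015) = 0.046 / 0.985 ≈ 0.0467

PS ≈ 0.047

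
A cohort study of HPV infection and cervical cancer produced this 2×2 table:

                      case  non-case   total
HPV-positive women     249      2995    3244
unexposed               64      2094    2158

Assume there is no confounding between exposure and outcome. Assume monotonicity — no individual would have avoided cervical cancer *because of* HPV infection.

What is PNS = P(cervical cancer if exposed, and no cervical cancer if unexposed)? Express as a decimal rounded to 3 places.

PNS ≈ 0.047

p₁ = P(outcome | exposed) = 249/3244 = 0.076757
p₀ = P(outcome | unexposed) = 64/2158 = 0.029657
Under exogeneity and monotonicity, PNS = p₁ − p₀.
PNS = 0.076757 − 0.029657 = 0.0471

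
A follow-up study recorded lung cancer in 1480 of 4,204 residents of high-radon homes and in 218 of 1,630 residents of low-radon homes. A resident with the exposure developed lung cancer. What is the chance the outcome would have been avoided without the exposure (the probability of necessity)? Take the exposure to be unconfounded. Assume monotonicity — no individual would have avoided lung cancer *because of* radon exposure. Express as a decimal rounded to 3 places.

PN ≈ 0.620

p₁ = P(outcome | exposed) = 1480/4204 = 0.35205
p₀ = P(outcome | unexposed) = 218/1630 = 0.13374
Under exogeneity and monotonicity, PN = (p₁ − p₀) / p₁.
PN = (0.35205 − 0.13374) / 0.35205 = 0.2183 / 0.35205 ≈ 0.6201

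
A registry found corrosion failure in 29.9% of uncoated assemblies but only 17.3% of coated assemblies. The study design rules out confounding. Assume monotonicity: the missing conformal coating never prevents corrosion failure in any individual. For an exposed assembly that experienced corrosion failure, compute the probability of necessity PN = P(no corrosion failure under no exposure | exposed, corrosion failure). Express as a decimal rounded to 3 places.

p₁ = 0.299, p₀ = 0.173.
Under exogeneity and monotonicity, PN = (p₁ − p₀) / p₁.
PN = (0.299 − 0.173) / 0.299 = 0.126 / 0.299 ≈ 0.4214

PN ≈ 0.421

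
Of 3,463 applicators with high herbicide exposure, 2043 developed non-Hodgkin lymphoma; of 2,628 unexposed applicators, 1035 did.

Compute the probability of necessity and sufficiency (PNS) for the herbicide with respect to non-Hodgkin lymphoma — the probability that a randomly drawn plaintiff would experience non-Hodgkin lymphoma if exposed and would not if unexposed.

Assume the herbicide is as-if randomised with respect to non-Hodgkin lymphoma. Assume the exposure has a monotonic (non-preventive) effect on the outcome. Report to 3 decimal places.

PNS ≈ 0.196

p₁ = P(outcome | exposed) = 2043/3463 = 0.58995
p₀ = P(outcome | unexposed) = 1035/2628 = 0.39384
Under exogeneity and monotonicity, PNS = p₁ − p₀.
PNS = 0.58995 − 0.39384 = 0.19612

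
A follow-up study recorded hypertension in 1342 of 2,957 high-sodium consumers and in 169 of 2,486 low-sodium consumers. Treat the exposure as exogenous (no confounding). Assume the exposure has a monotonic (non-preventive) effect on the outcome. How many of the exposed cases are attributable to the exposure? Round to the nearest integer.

p₁ = P(outcome | exposed) = 1342/2957 = 0.45384
p₀ = P(outcome | unexposed) = 169/2486 = 0.067981
PN = (p₁ − p₀)/p₁ = (0.45384 − 0.067981) / 0.45384 ≈ 0.85021.
Attributable cases ≈ PN × (exposed cases) = 0.85021 × 1342 ≈ 1140.98.

about 1141 cases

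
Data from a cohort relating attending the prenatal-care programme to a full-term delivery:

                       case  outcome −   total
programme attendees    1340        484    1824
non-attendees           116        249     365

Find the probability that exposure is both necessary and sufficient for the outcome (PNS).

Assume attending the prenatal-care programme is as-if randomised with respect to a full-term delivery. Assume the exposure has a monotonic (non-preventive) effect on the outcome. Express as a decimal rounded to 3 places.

p₁ = P(outcome | exposed) = 1340/1824 = 0.73465
p₀ = P(outcome | unexposed) = 116/365 = 0.31781
Under exogeneity and monotonicity, PNS = p₁ − p₀.
PNS = 0.73465 − 0.31781 = 0.41684

PNS ≈ 0.417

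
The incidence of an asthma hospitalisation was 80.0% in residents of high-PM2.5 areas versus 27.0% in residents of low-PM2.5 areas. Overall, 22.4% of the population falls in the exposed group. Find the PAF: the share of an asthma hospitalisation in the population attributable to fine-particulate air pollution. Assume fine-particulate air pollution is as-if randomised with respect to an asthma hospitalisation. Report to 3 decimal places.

PAF ≈ 0.305

p₁ = 0.8, p₀ = 0.27.
Overall risk P(Y=1) = π·p₁ + (1−π)·p₀ = 0.224×0.8 + 0.776×0.27 = 0.38872.
Under exogeneity, PAF = [P(Y=1) − p₀] / P(Y=1).
PAF = (0.38872 − 0.27) / 0.38872 ≈ 0.3054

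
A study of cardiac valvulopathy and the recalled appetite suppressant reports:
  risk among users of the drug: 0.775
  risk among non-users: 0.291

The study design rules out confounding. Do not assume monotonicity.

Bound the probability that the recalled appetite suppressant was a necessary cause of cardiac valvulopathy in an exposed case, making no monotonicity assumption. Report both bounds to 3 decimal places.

0.625 ≤ PN ≤ 0.915

Let p₁ = 0.775, p₀ = 0.291.
Under exogeneity alone the bounds on PN are max{0,(p₁−p₀)/p₁} ≤ PN ≤ min{1,(1−p₀)/p₁}.
  lower = (p₁ − p₀)/p₁ = 0.484 / 0.775 ≈ 0.6245
  upper = min{1, (1 − p₀)/p₁} = 0.709 / 0.775 ≈ 0.9148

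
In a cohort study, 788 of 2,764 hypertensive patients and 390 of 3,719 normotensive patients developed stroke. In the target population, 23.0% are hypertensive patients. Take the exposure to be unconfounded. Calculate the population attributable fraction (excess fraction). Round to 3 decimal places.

PAF ≈ 0.283

p₁ = P(outcome | exposed) = 788/2764 = 0.28509
p₀ = P(outcome | unexposed) = 390/3719 = 0.10487
Overall risk P(Y=1) = π·p₁ + (1−π)·p₀ = 0.23×0.28509 + 0.77×0.10487 = 0.14632.
Under exogeneity, PAF = [P(Y=1) − p₀] / P(Y=1).
PAF = (0.14632 − 0.10487) / 0.14632 ≈ 0.2833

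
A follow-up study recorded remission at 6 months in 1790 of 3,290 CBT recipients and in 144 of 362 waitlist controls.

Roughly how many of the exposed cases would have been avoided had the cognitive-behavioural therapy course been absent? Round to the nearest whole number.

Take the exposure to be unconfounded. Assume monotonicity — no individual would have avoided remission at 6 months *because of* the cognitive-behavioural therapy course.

about 481 cases

p₁ = P(outcome | exposed) = 1790/3290 = 0.54407
p₀ = P(outcome | unexposed) = 144/362 = 0.39779
PN = (p₁ − p₀)/p₁ = (0.54407 − 0.39779) / 0.54407 ≈ 0.26887.
Attributable cases ≈ PN × (exposed cases) = 0.26887 × 1790 ≈ 481.27.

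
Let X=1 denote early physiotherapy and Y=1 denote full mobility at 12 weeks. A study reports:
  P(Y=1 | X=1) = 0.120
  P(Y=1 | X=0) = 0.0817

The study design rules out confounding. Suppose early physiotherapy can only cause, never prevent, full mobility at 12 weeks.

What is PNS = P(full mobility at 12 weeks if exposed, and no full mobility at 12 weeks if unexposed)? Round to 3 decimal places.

PNS ≈ 0.038

Let p₁ = 0.12, p₀ = 0.0817.
Under exogeneity and monotonicity, PNS = p₁ − p₀.
PNS = 0.12 − 0.0817 = 0.0383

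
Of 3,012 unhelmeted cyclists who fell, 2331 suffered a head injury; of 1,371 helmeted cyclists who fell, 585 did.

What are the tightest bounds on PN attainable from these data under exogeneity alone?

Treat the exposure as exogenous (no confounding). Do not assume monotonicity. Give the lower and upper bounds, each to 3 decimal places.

p₁ = P(outcome | exposed) = 2331/3012 = 0.7739
p₀ = P(outcome | unexposed) = 585/1371 = 0.4267
Under exogeneity alone the bounds on PN are max{0,(p₁−p₀)/p₁} ≤ PN ≤ min{1,(1−p₀)/p₁}.
  lower = (p₁ − p₀)/p₁ = 0.34721 / 0.7739 ≈ 0.4486
  upper = min{1, (1 − p₀)/p₁} = 0.5733 / 0.7739 ≈ 0.7408

0.449 ≤ PN ≤ 0.741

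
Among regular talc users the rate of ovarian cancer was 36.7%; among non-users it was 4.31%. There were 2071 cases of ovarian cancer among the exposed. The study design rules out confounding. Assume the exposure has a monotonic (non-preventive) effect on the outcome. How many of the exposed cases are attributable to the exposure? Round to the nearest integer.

p₁ = 0.367, p₀ = 0.0431.
PN = (p₁ − p₀)/p₁ = (0.367 − 0.0431) / 0.367 ≈ 0.88256.
Attributable cases ≈ PN × (exposed cases) = 0.88256 × 2071 ≈ 1827.78.

about 1828 cases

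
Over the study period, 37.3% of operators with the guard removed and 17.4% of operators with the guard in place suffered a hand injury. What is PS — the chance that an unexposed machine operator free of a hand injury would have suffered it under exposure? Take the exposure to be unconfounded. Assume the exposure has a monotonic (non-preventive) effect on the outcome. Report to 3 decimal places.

p₁ = 0.373, p₀ = 0.174.
Under exogeneity and monotonicity, PS = (p₁ − p₀) / (1 − p₀).
PS = (0.373 − 0.174) / (1 − 0.174) = 0.199 / 0.826 ≈ 0.2409

PS ≈ 0.241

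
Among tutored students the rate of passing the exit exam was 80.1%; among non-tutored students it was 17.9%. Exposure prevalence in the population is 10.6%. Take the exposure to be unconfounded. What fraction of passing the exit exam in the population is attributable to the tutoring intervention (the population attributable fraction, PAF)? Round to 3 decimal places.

p₁ = 0.801, p₀ = 0.179.
Overall risk P(Y=1) = π·p₁ + (1−π)·p₀ = 0.106×0.801 + 0.894×0.179 = 0.24493.
Under exogeneity, PAF = [P(Y=1) − p₀] / P(Y=1).
PAF = (0.24493 − 0.179) / 0.24493 ≈ 0.2692

PAF ≈ 0.269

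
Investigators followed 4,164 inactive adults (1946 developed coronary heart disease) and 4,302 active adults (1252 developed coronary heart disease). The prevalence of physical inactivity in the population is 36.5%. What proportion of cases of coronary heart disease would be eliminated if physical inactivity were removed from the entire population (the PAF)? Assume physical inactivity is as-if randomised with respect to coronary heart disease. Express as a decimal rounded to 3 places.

PAF ≈ 0.181

p₁ = P(outcome | exposed) = 1946/4164 = 0.46734
p₀ = P(outcome | unexposed) = 1252/4302 = 0.29103
Overall risk P(Y=1) = π·p₁ + (1−π)·p₀ = 0.365×0.46734 + 0.635×0.29103 = 0.35538.
Under exogeneity, PAF = [P(Y=1) − p₀] / P(Y=1).
PAF = (0.35538 − 0.29103) / 0.35538 ≈ 0.1811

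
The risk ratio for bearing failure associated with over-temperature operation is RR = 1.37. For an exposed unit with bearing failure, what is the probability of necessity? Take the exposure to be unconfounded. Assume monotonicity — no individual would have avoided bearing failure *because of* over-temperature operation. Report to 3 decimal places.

Under exogeneity and monotonicity, PN = (RR − 1) / RR = 1 − 1/RR.
PN = (1.37 − 1) / 1.37 = 0.37 / 1.37 ≈ 0.2701

PN ≈ 0.270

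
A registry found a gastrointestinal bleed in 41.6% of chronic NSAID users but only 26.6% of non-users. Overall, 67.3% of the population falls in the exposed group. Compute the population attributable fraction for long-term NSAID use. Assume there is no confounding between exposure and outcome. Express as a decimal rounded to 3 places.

PAF ≈ 0.275

p₁ = 0.416, p₀ = 0.266.
Overall risk P(Y=1) = π·p₁ + (1−π)·p₀ = 0.673×0.416 + 0.327×0.266 = 0.36695.
Under exogeneity, PAF = [P(Y=1) − p₀] / P(Y=1).
PAF = (0.36695 − 0.266) / 0.36695 ≈ 0.2751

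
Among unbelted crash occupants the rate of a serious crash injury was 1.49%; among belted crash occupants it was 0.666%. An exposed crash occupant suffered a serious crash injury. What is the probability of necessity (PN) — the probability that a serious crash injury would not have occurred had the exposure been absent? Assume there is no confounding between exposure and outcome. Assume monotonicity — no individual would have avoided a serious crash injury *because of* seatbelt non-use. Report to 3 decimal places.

PN ≈ 0.553

p₁ = 0.0149, p₀ = 0.00666.
Under exogeneity and monotonicity, PN = (p₁ − p₀) / p₁.
PN = (0.0149 − 0.00666) / 0.0149 = 0.00824 / 0.0149 ≈ 0.5530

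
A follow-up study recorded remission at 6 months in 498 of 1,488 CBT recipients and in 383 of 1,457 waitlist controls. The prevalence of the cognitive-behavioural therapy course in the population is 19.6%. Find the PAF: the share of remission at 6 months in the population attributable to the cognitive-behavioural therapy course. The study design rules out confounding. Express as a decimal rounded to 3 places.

p₁ = P(outcome | exposed) = 498/1488 = 0.33468
p₀ = P(outcome | unexposed) = 383/1457 = 0.26287
Overall risk P(Y=1) = π·p₁ + (1−π)·p₀ = 0.196×0.33468 + 0.804×0.26287 = 0.27694.
Under exogeneity, PAF = [P(Y=1) − p₀] / P(Y=1).
PAF = (0.27694 − 0.26287) / 0.27694 ≈ 0.0508

PAF ≈ 0.051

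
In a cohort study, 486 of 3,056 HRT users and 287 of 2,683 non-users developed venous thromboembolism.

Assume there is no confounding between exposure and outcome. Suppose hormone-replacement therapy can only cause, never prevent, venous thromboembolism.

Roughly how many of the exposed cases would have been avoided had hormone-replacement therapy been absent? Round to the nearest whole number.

p₁ = P(outcome | exposed) = 486/3056 = 0.15903
p₀ = P(outcome | unexposed) = 287/2683 = 0.10697
PN = (p₁ − p₀)/p₁ = (0.15903 − 0.10697) / 0.15903 ≈ 0.32737.
Attributable cases ≈ PN × (exposed cases) = 0.32737 × 486 ≈ 159.10.

about 159 cases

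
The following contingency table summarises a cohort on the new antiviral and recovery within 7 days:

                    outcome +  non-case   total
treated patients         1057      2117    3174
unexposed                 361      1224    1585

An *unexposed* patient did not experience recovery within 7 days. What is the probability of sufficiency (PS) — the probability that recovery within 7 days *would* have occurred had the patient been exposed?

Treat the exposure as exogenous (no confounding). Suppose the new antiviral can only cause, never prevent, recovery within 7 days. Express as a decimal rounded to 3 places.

p₁ = P(outcome | exposed) = 1057/3174 = 0.33302
p₀ = P(outcome | unexposed) = 361/1585 = 0.22776
Under exogeneity and monotonicity, PS = (p₁ − p₀) / (1 − p₀).
PS = (0.33302 − 0.22776) / (1 − 0.22776) = 0.10526 / 0.77224 ≈ 0.1363

PS ≈ 0.136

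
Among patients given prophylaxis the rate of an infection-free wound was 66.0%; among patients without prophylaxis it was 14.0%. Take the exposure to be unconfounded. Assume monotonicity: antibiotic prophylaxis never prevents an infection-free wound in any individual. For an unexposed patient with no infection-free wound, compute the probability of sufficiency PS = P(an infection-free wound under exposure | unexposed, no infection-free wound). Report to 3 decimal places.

p₁ = 0.66, p₀ = 0.14.
Under exogeneity and monotonicity, PS = (p₁ − p₀) / (1 − p₀).
PS = (0.66 − 0.14) / (1 − 0.14) = 0.52 / 0.86 ≈ 0.6047

PS ≈ 0.605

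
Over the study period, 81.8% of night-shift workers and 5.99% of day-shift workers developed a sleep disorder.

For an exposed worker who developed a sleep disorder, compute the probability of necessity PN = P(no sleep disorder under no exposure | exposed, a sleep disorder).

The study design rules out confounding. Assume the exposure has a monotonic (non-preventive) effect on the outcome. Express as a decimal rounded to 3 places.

p₁ = 0.818, p₀ = 0.0599.
Under exogeneity and monotonicity, PN = (p₁ − p₀) / p₁.
PN = (0.818 − 0.0599) / 0.818 = 0.7581 / 0.818 ≈ 0.9268

PN ≈ 0.927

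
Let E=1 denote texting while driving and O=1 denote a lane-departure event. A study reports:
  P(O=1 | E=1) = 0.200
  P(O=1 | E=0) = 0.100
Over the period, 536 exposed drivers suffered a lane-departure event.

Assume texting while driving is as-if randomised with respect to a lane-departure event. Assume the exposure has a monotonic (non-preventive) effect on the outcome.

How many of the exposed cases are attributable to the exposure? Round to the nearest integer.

Let p₁ = 0.2, p₀ = 0.1.
PN = (p₁ − p₀)/p₁ = (0.2 − 0.1) / 0.2 ≈ 0.50000.
Attributable cases ≈ PN × (exposed cases) = 0.50000 × 536 ≈ 268.00.

about 268 cases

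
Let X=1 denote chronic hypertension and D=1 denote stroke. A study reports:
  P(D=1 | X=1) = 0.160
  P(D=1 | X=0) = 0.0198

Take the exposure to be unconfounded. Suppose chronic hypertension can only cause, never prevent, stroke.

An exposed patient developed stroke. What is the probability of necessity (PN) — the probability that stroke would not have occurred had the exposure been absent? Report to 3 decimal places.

PN ≈ 0.876

Let p₁ = 0.16, p₀ = 0.0198.
Under exogeneity and monotonicity, PN = (p₁ − p₀) / p₁.
PN = (0.16 − 0.0198) / 0.16 = 0.1402 / 0.16 ≈ 0.8762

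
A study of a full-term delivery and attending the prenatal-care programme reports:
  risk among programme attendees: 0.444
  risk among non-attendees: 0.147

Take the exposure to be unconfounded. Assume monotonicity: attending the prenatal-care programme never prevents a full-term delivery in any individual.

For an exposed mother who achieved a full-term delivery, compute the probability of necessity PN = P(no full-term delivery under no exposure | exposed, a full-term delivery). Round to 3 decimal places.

Let p₁ = 0.444, p₀ = 0.147.
Under exogeneity and monotonicity, PN = (p₁ − p₀) / p₁.
PN = (0.444 − 0.147) / 0.444 = 0.297 / 0.444 ≈ 0.6689

PN ≈ 0.669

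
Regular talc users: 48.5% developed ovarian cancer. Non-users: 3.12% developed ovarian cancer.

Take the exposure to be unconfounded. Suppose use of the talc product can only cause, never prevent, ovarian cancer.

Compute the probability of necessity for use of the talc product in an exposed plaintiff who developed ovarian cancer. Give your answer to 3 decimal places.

p₁ = 0.485, p₀ = 0.0312.
Under exogeneity and monotonicity, PN = (p₁ − p₀) / p₁.
PN = (0.485 − 0.0312) / 0.485 = 0.4538 / 0.485 ≈ 0.9357

PN ≈ 0.936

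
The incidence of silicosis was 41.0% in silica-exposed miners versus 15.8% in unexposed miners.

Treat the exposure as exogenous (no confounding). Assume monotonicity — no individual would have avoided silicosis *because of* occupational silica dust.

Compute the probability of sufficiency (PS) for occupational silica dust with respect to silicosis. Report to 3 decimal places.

p₁ = 0.41, p₀ = 0.158.
Under exogeneity and monotonicity, PS = (p₁ − p₀) / (1 − p₀).
PS = (0.41 − 0.158) / (1 − 0.158) = 0.252 / 0.842 ≈ 0.2993

PS ≈ 0.299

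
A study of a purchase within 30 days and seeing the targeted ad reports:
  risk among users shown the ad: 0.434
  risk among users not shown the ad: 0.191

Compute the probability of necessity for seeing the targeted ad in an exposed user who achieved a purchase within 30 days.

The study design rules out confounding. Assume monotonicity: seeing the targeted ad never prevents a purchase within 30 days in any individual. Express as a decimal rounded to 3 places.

PN ≈ 0.560

Let p₁ = 0.434, p₀ = 0.191.
Under exogeneity and monotonicity, PN = (p₁ − p₀) / p₁.
PN = (0.434 − 0.191) / 0.434 = 0.243 / 0.434 ≈ 0.5599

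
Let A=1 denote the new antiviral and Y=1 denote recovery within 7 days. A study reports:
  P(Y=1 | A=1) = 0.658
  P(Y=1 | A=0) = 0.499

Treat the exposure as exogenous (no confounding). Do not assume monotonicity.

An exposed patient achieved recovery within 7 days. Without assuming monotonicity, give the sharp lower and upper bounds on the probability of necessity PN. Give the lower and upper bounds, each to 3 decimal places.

0.242 ≤ PN ≤ 0.761

Let p₁ = 0.658, p₀ = 0.499.
Under exogeneity alone the bounds on PN are max{0,(p₁−p₀)/p₁} ≤ PN ≤ min{1,(1−p₀)/p₁}.
  lower = (p₁ − p₀)/p₁ = 0.159 / 0.658 ≈ 0.2416
  upper = min{1, (1 − p₀)/p₁} = 0.501 / 0.658 ≈ 0.7614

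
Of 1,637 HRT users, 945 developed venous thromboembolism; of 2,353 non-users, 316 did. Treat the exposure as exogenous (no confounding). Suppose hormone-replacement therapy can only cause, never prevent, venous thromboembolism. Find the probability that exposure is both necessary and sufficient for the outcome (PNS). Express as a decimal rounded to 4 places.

p₁ = P(outcome | exposed) = 945/1637 = 0.57728
p₀ = P(outcome | unexposed) = 316/2353 = 0.1343
Under exogeneity and monotonicity, PNS = p₁ − p₀.
PNS = 0.57728 − 0.1343 = 0.44298

PNS ≈ 0.4430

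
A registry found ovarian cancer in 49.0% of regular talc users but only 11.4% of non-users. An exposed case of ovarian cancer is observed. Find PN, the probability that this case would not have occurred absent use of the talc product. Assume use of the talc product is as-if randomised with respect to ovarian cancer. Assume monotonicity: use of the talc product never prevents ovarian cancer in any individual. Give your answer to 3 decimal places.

PN ≈ 0.767

p₁ = 0.49, p₀ = 0.114.
Under exogeneity and monotonicity, PN = (p₁ − p₀) / p₁.
PN = (0.49 − 0.114) / 0.49 = 0.376 / 0.49 ≈ 0.7673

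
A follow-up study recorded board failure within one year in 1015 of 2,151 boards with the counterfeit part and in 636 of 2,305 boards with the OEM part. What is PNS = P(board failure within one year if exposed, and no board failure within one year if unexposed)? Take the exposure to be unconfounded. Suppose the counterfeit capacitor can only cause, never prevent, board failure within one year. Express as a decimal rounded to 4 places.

PNS ≈ 0.1960

p₁ = P(outcome | exposed) = 1015/2151 = 0.47187
p₀ = P(outcome | unexposed) = 636/2305 = 0.27592
Under exogeneity and monotonicity, PNS = p₁ − p₀.
PNS = 0.47187 − 0.27592 = 0.19595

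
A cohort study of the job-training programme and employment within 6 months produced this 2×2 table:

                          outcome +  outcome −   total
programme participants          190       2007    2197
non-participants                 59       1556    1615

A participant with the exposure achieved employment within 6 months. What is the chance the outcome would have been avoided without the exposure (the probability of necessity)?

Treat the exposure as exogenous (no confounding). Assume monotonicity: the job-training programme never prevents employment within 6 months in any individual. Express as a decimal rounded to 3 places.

p₁ = P(outcome | exposed) = 190/2197 = 0.086482
p₀ = P(outcome | unexposed) = 59/1615 = 0.036533
Under exogeneity and monotonicity, PN = (p₁ − p₀)/p₁.
PN = (0.086482 − 0.036533) / 0.086482 ≈ 0.5776

PN ≈ 0.578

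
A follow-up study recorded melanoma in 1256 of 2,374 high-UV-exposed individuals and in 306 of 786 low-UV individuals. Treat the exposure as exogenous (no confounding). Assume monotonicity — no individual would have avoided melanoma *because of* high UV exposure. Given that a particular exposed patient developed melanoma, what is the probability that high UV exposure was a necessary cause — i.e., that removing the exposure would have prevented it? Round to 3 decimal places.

p₁ = P(outcome | exposed) = 1256/2374 = 0.52906
p₀ = P(outcome | unexposed) = 306/786 = 0.38931
Under exogeneity and monotonicity, PN = (p₁ − p₀) / p₁.
PN = (0.52906 − 0.38931) / 0.52906 = 0.13975 / 0.52906 ≈ 0.2641

PN ≈ 0.264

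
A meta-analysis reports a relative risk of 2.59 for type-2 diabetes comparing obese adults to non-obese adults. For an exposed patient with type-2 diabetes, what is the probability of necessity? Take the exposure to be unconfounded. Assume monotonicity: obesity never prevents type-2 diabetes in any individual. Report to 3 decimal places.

Under exogeneity and monotonicity, PN = (RR − 1) / RR = 1 − 1/RR.
PN = (2.59 − 1) / 2.59 = 1.59 / 2.59 ≈ 0.6139

PN ≈ 0.614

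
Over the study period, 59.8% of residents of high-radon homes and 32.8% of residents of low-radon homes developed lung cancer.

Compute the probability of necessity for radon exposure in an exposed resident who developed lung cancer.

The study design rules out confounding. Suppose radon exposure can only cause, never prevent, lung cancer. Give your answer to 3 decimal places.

PN ≈ 0.452

p₁ = 0.598, p₀ = 0.328.
Under exogeneity and monotonicity, PN = (p₁ − p₀) / p₁.
PN = (0.598 − 0.328) / 0.598 = 0.27 / 0.598 ≈ 0.4515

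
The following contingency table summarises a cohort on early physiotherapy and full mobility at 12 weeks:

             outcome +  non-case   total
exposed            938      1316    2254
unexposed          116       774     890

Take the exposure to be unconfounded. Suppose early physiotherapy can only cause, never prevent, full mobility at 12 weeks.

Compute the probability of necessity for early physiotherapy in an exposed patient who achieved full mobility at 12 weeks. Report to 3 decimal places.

p₁ = P(outcome | exposed) = 938/2254 = 0.41615
p₀ = P(outcome | unexposed) = 116/890 = 0.13034
Under exogeneity and monotonicity, PN = (p₁ − p₀)/p₁.
PN = (0.41615 − 0.13034) / 0.41615 ≈ 0.6868

PN ≈ 0.687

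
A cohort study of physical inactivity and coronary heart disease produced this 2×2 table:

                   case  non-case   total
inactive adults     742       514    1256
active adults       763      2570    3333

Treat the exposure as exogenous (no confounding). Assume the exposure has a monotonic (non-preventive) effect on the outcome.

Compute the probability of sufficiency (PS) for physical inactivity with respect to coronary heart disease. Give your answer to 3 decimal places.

PS ≈ 0.469

p₁ = P(outcome | exposed) = 742/1256 = 0.59076
p₀ = P(outcome | unexposed) = 763/3333 = 0.22892
Under exogeneity and monotonicity, PS = (p₁ − p₀) / (1 − p₀).
PS = (0.59076 − 0.22892) / (1 − 0.22892) = 0.36184 / 0.77108 ≈ 0.4693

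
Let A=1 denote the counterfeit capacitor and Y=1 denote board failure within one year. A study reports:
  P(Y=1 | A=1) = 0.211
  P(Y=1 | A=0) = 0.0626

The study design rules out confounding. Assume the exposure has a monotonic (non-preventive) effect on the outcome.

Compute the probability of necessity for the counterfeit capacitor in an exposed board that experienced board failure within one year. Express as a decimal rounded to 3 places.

PN ≈ 0.703

Let p₁ = 0.211, p₀ = 0.0626.
Under exogeneity and monotonicity, PN = (p₁ − p₀) / p₁.
PN = (0.211 − 0.0626) / 0.211 = 0.1484 / 0.211 ≈ 0.7033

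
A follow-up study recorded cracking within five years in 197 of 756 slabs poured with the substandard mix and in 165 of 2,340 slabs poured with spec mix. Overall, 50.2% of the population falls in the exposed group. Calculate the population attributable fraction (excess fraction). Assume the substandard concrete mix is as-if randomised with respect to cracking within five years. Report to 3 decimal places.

p₁ = P(outcome | exposed) = 197/756 = 0.26058
p₀ = P(outcome | unexposed) = 165/2340 = 0.070513
Overall risk P(Y=1) = π·p₁ + (1−π)·p₀ = 0.502×0.26058 + 0.498×0.070513 = 0.16593.
Under exogeneity, PAF = [P(Y=1) − p₀] / P(Y=1).
PAF = (0.16593 − 0.070513) / 0.16593 ≈ 0.5750

PAF ≈ 0.575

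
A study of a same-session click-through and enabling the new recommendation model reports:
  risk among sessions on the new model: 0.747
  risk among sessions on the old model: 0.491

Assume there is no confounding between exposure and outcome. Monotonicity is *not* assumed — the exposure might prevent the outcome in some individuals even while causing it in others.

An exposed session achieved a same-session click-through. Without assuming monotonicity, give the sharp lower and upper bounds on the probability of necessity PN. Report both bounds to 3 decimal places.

Let p₁ = 0.747, p₀ = 0.491.
Under exogeneity alone the bounds on PN are max{0,(p₁−p₀)/p₁} ≤ PN ≤ min{1,(1−p₀)/p₁}.
  lower = (p₁ − p₀)/p₁ = 0.256 / 0.747 ≈ 0.3427
  upper = min{1, (1 − p₀)/p₁} = 0.509 / 0.747 ≈ 0.6814

0.343 ≤ PN ≤ 0.681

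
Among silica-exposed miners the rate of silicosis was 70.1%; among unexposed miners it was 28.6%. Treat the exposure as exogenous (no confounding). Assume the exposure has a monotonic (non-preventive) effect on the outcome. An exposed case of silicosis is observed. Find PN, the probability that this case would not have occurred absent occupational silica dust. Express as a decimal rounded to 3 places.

PN ≈ 0.592

p₁ = 0.701, p₀ = 0.286.
Under exogeneity and monotonicity, PN = (p₁ − p₀) / p₁.
PN = (0.701 − 0.286) / 0.701 = 0.415 / 0.701 ≈ 0.5920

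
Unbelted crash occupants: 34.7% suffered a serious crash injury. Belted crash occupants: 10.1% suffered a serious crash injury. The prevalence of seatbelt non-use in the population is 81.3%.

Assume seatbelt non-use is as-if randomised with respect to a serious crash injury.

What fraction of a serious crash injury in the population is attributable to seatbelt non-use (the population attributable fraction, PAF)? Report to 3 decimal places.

p₁ = 0.347, p₀ = 0.101.
Overall risk P(Y=1) = π·p₁ + (1−π)·p₀ = 0.813×0.347 + 0.187×0.101 = 0.301.
Under exogeneity, PAF = [P(Y=1) − p₀] / P(Y=1).
PAF = (0.301 − 0.101) / 0.301 ≈ 0.6644

PAF ≈ 0.664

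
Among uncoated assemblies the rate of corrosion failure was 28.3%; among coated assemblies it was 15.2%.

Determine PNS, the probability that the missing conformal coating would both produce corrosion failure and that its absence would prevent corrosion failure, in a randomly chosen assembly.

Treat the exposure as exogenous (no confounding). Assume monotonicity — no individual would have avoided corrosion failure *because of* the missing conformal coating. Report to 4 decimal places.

p₁ = 0.283, p₀ = 0.152.
Under exogeneity and monotonicity, PNS = p₁ − p₀.
PNS = 0.283 − 0.152 = 0.131

PNS ≈ 0.1310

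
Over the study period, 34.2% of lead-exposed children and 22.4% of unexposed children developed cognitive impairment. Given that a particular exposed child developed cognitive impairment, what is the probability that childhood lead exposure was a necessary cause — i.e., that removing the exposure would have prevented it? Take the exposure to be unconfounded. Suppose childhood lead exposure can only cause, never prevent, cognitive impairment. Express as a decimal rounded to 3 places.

p₁ = 0.342, p₀ = 0.224.
Under exogeneity and monotonicity, PN = (p₁ − p₀) / p₁.
PN = (0.342 − 0.224) / 0.342 = 0.118 / 0.342 ≈ 0.3450

PN ≈ 0.345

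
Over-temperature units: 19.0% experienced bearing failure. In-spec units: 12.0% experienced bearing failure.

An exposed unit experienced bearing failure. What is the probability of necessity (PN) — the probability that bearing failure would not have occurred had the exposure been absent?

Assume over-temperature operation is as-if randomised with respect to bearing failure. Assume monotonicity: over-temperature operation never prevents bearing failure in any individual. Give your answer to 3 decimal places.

p₁ = 0.19, p₀ = 0.12.
Under exogeneity and monotonicity, PN = (p₁ − p₀) / p₁.
PN = (0.19 − 0.12) / 0.19 = 0.07 / 0.19 ≈ 0.3684

PN ≈ 0.368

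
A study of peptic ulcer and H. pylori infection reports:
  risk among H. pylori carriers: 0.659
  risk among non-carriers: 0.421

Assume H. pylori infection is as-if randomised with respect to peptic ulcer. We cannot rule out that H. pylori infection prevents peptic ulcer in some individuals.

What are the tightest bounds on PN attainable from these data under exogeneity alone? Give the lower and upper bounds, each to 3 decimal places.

0.361 ≤ PN ≤ 0.879

Let p₁ = 0.659, p₀ = 0.421.
Under exogeneity alone the bounds on PN are max{0,(p₁−p₀)/p₁} ≤ PN ≤ min{1,(1−p₀)/p₁}.
  lower = (p₁ − p₀)/p₁ = 0.238 / 0.659 ≈ 0.3612
  upper = min{1, (1 − p₀)/p₁} = 0.579 / 0.659 ≈ 0.8786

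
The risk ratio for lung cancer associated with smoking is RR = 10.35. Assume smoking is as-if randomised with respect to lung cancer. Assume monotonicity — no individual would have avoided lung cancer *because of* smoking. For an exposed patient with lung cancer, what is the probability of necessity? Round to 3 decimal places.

Under exogeneity and monotonicity, PN = (RR − 1) / RR = 1 − 1/RR.
PN = (10.35 − 1) / 10.35 = 9.35 / 10.35 ≈ 0.9034

PN ≈ 0.903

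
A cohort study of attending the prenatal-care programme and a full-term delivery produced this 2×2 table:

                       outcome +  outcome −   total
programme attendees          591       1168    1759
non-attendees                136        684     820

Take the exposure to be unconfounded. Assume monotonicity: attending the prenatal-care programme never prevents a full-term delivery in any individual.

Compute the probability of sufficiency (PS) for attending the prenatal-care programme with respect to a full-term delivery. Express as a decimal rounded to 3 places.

p₁ = P(outcome | exposed) = 591/1759 = 0.33599
p₀ = P(outcome | unexposed) = 136/820 = 0.16585
Under exogeneity and monotonicity, PS = (p₁ − p₀) / (1 − p₀).
PS = (0.33599 − 0.16585) / (1 − 0.16585) = 0.17013 / 0.83415 ≈ 0.2040

PS ≈ 0.204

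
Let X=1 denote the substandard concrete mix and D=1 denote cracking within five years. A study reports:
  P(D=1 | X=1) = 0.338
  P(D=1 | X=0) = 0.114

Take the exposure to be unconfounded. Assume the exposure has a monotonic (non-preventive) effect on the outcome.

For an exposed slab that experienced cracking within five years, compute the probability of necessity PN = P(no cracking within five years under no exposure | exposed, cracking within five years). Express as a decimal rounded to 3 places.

Let p₁ = 0.338, p₀ = 0.114.
Under exogeneity and monotonicity, PN = (p₁ − p₀) / p₁.
PN = (0.338 − 0.114) / 0.338 = 0.224 / 0.338 ≈ 0.6627

PN ≈ 0.663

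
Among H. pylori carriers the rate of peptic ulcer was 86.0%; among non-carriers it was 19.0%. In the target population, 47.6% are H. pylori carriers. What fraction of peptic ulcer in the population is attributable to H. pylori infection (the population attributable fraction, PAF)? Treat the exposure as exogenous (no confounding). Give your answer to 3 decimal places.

PAF ≈ 0.627

p₁ = 0.86, p₀ = 0.19.
Overall risk P(Y=1) = π·p₁ + (1−π)·p₀ = 0.476×0.86 + 0.524×0.19 = 0.50892.
Under exogeneity, PAF = [P(Y=1) − p₀] / P(Y=1).
PAF = (0.50892 − 0.19) / 0.50892 ≈ 0.6267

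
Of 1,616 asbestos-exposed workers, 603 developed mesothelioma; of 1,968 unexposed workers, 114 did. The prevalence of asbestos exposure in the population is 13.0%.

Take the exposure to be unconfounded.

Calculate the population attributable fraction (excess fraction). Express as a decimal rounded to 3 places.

PAF ≈ 0.414

p₁ = P(outcome | exposed) = 603/1616 = 0.37314
p₀ = P(outcome | unexposed) = 114/1968 = 0.057927
Overall risk P(Y=1) = π·p₁ + (1−π)·p₀ = 0.13×0.37314 + 0.87×0.057927 = 0.098905.
Under exogeneity, PAF = [P(Y=1) − p₀] / P(Y=1).
PAF = (0.098905 − 0.057927) / 0.098905 ≈ 0.4143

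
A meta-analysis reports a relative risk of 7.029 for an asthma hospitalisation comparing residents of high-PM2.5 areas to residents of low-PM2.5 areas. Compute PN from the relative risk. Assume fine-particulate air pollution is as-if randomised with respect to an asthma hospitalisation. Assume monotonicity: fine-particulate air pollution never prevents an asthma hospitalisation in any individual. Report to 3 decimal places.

PN ≈ 0.858

Under exogeneity and monotonicity, PN = (RR − 1) / RR = 1 − 1/RR.
PN = (7.029 − 1) / 7.029 = 6.029 / 7.029 ≈ 0.8577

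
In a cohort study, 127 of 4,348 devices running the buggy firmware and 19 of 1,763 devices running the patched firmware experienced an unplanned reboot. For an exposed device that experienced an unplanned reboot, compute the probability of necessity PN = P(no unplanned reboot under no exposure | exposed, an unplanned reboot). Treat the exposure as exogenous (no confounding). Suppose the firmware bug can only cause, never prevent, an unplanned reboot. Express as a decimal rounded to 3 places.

PN ≈ 0.631

p₁ = P(outcome | exposed) = 127/4348 = 0.029209
p₀ = P(outcome | unexposed) = 19/1763 = 0.010777
Under exogeneity and monotonicity, PN = (p₁ − p₀) / p₁.
PN = (0.029209 − 0.010777) / 0.029209 = 0.018432 / 0.029209 ≈ 0.6310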